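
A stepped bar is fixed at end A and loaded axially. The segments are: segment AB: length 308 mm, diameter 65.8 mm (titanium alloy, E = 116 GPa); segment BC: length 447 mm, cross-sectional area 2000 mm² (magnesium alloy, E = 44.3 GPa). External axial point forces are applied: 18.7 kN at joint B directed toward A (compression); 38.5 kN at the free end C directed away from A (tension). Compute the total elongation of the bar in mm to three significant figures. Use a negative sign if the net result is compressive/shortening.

0.210 mm

Internal axial forces (sectioning from the free end, tension +): N_BC = 38.5 kN, N_AB = 19.8 kN.
A_AB = 3400 mm².
δ_AB = 19800·308/(3400·116000) = 0.01546 mm
δ_BC = 38500·447/(2000·44300) = 0.1942 mm
δ = Σδ_i = 0.2097 mm.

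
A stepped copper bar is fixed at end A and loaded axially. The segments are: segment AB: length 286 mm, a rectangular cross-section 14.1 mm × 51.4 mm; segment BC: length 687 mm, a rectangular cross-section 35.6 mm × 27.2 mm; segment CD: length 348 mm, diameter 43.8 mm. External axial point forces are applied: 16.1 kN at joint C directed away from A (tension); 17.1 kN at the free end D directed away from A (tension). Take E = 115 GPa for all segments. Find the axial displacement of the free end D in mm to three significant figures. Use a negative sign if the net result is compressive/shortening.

Internal axial forces (sectioning from the free end, tension +): N_CD = 17.1 kN, N_BC = 33.2 kN, N_AB = 33.2 kN.
A_AB = 724.7 mm².
A_BC = 968.3 mm².
A_CD = 1507 mm².
δ_AB = 33200·286/(724.7·115000) = 0.1139 mm
δ_BC = 33200·687/(968.3·115000) = 0.2048 mm
δ_CD = 17100·348/(1507·115000) = 0.03434 mm
δ = Σδ_i = 0.3531 mm.

0.353 mm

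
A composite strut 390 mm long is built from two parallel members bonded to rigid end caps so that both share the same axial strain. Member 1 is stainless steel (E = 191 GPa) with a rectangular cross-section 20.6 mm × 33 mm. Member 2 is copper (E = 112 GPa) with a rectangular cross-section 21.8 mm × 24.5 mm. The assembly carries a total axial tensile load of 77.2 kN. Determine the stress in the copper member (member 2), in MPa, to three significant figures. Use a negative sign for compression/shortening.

A_1 = 679.8 mm².
A_2 = 534.1 mm².
Equal strain + equilibrium ⇒ each member carries load in proportion to AE: A₁E₁ = 129800000 N, A₂E₂ = 59820000 N, ΣAE = 189700000 N.
σ₂ = P·E₂/ΣAE = 77200·112000/189700000 = 45.59 MPa.

45.6 MPa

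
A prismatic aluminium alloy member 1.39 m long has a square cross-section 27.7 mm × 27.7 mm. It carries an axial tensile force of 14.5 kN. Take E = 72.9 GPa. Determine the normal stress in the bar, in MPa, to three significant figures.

18.9 MPa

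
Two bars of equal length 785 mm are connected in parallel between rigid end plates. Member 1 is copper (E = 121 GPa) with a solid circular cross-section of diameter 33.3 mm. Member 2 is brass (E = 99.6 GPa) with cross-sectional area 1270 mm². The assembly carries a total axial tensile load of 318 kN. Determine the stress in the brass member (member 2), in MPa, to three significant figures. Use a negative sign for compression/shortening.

137 MPa

A_1 = 870.9 mm².
Equal strain + equilibrium ⇒ each member carries load in proportion to AE: A₁E₁ = 105400000 N, A₂E₂ = 126500000 N, ΣAE = 231900000 N.
σ₂ = P·E₂/ΣAE = 318000·99600/231900000 = 136.6 MPa.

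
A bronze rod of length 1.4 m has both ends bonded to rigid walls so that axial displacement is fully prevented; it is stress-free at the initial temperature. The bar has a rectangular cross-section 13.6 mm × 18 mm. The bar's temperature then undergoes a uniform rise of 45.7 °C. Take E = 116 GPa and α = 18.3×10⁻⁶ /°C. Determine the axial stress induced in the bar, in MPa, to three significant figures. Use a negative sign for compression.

-97.0 MPa

Free thermal expansion αLΔT = 18.3e-6 · 1400 · 45.7 = 1.171 mm.
The walls impose strain ε = −(1.171)/1400 = -8.3631e-04; σ = Eε = 116000 · -8.3631e-04 = -97.01 MPa.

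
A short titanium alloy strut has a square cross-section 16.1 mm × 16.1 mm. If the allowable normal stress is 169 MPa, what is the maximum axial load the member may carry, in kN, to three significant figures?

A = 259.2 mm².
P_max = σ_allow · A = 169 · 259.2 = 43810 N = 43.81 kN.

43.8 kN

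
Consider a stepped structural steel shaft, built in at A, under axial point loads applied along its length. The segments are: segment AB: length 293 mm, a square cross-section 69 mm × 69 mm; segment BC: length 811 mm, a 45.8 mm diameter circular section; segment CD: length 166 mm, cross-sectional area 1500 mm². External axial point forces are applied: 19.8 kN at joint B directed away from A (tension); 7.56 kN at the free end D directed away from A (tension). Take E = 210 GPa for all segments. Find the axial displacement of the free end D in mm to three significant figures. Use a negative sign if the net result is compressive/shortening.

0.0297 mm

Internal axial forces (sectioning from the free end, tension +): N_CD = 7.56 kN, N_BC = 7.56 kN, N_AB = 27.36 kN.
A_AB = 4761 mm².
A_BC = 1647 mm².
δ_AB = 27360·293/(4761·210000) = 0.008018 mm
δ_BC = 7560·811/(1647·210000) = 0.01772 mm
δ_CD = 7560·166/(1500·210000) = 0.003984 mm
δ = Σδ_i = 0.02972 mm.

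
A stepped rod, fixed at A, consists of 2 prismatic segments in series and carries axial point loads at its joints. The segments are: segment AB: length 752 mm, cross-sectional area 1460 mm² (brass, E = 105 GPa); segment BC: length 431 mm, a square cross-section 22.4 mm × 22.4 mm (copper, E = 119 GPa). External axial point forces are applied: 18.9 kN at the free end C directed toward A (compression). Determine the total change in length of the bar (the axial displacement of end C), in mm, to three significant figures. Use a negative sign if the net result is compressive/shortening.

Internal axial forces (sectioning from the free end, tension +): N_BC = -18.9 kN, N_AB = -18.9 kN.
A_BC = 501.8 mm².
δ_AB = -18900·752/(1460·105000) = -0.09271 mm
δ_BC = -18900·431/(501.8·119000) = -0.1364 mm
δ = Σδ_i = -0.2291 mm.

-0.229 mm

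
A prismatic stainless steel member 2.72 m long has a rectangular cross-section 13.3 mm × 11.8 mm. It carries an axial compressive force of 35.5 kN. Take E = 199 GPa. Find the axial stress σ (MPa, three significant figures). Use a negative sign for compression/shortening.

-226 MPa

A = 156.9 mm².
σ = N/A = -35500/156.9 = -226.2 MPa.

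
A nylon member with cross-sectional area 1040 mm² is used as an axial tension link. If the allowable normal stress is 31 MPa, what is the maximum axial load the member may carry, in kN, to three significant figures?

P_max = σ_allow · A = 31 · 1040 = 32240 N = 32.24 kN.

32.2 kN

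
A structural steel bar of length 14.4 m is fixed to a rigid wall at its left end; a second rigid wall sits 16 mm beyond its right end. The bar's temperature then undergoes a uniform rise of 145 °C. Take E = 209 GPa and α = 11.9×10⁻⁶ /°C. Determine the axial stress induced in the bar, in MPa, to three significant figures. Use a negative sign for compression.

Free thermal expansion αLΔT = 11.9e-6 · 14400 · 145 = 24.85 mm.
The walls engage after the gap closes; constrained expansion = 24.85 − 16 = 8.847 mm.
The walls impose strain ε = −(8.847)/14400 = -6.1439e-04; σ = Eε = 209000 · -6.1439e-04 = -128.4 MPa.

-128 MPa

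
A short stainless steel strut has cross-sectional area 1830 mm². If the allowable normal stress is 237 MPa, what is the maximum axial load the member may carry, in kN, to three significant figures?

P_max = σ_allow · A = 237 · 1830 = 433700 N = 433.7 kN.

434 kN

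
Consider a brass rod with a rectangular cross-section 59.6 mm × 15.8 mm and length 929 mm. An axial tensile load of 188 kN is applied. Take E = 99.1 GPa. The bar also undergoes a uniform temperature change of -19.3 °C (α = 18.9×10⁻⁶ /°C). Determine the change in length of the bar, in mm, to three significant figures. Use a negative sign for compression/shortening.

1.53 mm

A = 941.7 mm².
δ_mech = NL/(AE) = 188000·929/(941.7·99100) = 1.872 mm.
δ_thermal = αLΔT = 18.9e-6·929·-19.3 = -0.3389 mm.
δ = δ_mech + δ_thermal = 1.533 mm.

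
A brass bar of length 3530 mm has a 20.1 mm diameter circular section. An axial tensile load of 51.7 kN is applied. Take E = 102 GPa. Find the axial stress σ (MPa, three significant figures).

163 MPa

A = 317.3 mm².
σ = N/A = 51700/317.3 = 162.9 MPa.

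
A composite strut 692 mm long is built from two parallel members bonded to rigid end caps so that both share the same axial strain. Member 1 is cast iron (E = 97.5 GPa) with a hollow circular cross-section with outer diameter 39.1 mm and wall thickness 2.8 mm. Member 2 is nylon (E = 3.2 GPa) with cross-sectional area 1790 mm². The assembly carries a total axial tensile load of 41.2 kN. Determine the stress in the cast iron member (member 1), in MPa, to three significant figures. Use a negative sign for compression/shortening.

109 MPa

A_1 = 319.3 mm².
Equal strain + equilibrium ⇒ each member carries load in proportion to AE: A₁E₁ = 31130000 N, A₂E₂ = 5728000 N, ΣAE = 36860000 N.
σ₁ = P·E₁/ΣAE = 41200·97500/36860000 = 109 MPa.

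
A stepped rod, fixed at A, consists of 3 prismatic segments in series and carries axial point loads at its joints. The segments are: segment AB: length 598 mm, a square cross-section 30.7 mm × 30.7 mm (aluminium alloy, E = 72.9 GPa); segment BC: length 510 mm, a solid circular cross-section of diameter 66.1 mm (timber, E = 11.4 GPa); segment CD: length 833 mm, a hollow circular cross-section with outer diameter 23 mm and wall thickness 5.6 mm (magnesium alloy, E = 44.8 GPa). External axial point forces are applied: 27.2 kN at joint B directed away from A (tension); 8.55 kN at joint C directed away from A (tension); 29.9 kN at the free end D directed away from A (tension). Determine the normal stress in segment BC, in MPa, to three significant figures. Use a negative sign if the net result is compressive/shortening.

11.2 MPa

Internal axial forces (sectioning from the free end, tension +): N_CD = 29.9 kN, N_BC = 38.45 kN, N_AB = 65.65 kN.
A_BC = 3432 mm².
σ_BC = N_BC/A_BC = 38450/3432 = 11.2 MPa.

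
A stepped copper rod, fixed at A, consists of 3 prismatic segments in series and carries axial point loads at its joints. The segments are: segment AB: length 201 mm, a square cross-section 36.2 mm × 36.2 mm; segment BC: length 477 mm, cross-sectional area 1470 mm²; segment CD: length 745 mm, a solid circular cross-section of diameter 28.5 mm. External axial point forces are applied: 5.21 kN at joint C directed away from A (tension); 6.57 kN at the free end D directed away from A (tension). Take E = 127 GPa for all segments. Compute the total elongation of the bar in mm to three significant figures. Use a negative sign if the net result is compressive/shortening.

Internal axial forces (sectioning from the free end, tension +): N_CD = 6.57 kN, N_BC = 11.78 kN, N_AB = 11.78 kN.
A_AB = 1310 mm².
A_CD = 637.9 mm².
δ_AB = 11780·201/(1310·127000) = 0.01423 mm
δ_BC = 11780·477/(1470·127000) = 0.0301 mm
δ_CD = 6570·745/(637.9·127000) = 0.06041 mm
δ = Σδ_i = 0.1047 mm.

0.105 mm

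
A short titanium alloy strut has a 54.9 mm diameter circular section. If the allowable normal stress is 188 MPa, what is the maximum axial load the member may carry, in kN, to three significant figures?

A = 2367 mm².
P_max = σ_allow · A = 188 · 2367 = 445000 N = 445 kN.

445 kN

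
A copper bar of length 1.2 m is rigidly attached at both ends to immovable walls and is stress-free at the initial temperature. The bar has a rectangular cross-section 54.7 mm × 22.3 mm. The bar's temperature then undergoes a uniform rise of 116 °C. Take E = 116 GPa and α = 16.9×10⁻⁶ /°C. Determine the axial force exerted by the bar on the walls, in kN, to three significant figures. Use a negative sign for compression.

Free thermal expansion αLΔT = 16.9e-6 · 1200 · 116 = 2.352 mm.
The walls impose strain ε = −(2.352)/1200 = -1.9604e-03; σ = Eε = 116000 · -1.9604e-03 = -227.4 MPa.
Wall reaction R = σ·A = -227.4·1220 = -277400 N = -277.4 kN.

-277 kN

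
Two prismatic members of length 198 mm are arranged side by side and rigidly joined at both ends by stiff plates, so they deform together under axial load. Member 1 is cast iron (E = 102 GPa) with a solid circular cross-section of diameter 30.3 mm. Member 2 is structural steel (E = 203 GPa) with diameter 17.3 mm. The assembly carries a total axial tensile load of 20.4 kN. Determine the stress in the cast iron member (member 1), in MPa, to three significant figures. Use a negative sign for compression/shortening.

17.2 MPa

A_1 = 721.1 mm².
A_2 = 235.1 mm².
Equal strain + equilibrium ⇒ each member carries load in proportion to AE: A₁E₁ = 73550000 N, A₂E₂ = 47720000 N, ΣAE = 121300000 N.
σ₁ = P·E₁/ΣAE = 20400·102000/121300000 = 17.16 MPa.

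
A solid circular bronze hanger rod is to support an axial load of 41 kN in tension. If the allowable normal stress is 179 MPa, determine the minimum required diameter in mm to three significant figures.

Required area A ≥ P/σ_allow = 41000/179 = 229.1 mm².
For a solid circular section, d ≥ √(4A/π) = 17.08 mm.

17.1 mm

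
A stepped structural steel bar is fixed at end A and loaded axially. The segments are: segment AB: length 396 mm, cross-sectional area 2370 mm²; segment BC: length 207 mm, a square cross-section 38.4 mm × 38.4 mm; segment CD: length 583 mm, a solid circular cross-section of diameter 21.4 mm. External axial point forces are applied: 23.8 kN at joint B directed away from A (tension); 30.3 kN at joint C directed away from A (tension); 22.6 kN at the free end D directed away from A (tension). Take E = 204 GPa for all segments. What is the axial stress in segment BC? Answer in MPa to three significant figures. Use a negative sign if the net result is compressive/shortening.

Internal axial forces (sectioning from the free end, tension +): N_CD = 22.6 kN, N_BC = 52.9 kN, N_AB = 76.7 kN.
A_BC = 1475 mm².
σ_BC = N_BC/A_BC = 52900/1475 = 35.88 MPa.

35.9 MPa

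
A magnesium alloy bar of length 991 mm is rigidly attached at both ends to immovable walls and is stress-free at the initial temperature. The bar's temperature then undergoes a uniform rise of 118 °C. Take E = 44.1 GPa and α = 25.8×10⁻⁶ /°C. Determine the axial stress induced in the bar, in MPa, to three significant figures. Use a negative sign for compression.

Free thermal expansion αLΔT = 25.8e-6 · 991 · 118 = 3.017 mm.
The walls impose strain ε = −(3.017)/991 = -3.0444e-03; σ = Eε = 44100 · -3.0444e-03 = -134.3 MPa.

-134 MPa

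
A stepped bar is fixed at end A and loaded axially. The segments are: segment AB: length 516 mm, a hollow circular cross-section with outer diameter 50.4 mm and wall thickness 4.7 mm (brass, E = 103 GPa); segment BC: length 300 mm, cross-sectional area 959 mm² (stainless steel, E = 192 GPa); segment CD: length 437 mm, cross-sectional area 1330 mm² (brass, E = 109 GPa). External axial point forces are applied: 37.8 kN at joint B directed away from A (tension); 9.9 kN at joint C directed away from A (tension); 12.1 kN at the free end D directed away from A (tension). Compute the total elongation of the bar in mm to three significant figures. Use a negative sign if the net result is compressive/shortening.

0.516 mm

Internal axial forces (sectioning from the free end, tension +): N_CD = 12.1 kN, N_BC = 22 kN, N_AB = 59.8 kN.
A_AB = 674.8 mm².
δ_AB = 59800·516/(674.8·103000) = 0.444 mm
δ_BC = 22000·300/(959·192000) = 0.03584 mm
δ_CD = 12100·437/(1330·109000) = 0.03647 mm
δ = Σδ_i = 0.5163 mm.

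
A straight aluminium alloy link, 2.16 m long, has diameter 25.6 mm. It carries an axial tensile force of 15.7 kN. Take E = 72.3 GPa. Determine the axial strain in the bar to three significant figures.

4.22e-04

A = 514.7 mm².
σ = N/A = 30.5 MPa; ε = σ/E = 30.5/72300 = 4.219e-04.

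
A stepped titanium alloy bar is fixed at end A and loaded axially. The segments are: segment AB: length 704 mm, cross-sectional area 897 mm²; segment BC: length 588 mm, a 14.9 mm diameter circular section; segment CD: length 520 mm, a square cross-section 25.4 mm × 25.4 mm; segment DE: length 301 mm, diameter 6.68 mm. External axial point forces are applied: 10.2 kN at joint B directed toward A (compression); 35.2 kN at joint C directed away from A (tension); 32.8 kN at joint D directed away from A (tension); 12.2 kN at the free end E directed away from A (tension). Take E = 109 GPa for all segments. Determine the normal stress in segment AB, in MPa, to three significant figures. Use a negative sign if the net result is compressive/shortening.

78.0 MPa

Internal axial forces (sectioning from the free end, tension +): N_DE = 12.2 kN, N_CD = 45 kN, N_BC = 80.2 kN, N_AB = 70 kN.
σ_AB = N_AB/A_AB = 70000/897 = 78.04 MPa.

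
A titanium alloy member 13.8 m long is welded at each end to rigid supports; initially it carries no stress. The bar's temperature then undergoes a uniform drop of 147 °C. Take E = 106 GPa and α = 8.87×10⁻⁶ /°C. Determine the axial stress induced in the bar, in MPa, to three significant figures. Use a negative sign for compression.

Free thermal expansion αLΔT = 8.87e-6 · 13800 · -147 = -17.99 mm.
The walls impose strain ε = −(-17.99)/13800 = 1.3039e-03; σ = Eε = 106000 · 1.3039e-03 = 138.2 MPa.

138 MPa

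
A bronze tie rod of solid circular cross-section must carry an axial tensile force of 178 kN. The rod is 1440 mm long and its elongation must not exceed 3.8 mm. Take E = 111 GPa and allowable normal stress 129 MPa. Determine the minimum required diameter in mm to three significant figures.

41.9 mm

Required area A ≥ P/σ_allow = 178000/129 = 1380 mm².
For a solid circular section, d ≥ √(4A/π) = 41.92 mm.
Elongation limit: A ≥ PL/(Eδ_allow) = 178000·1440/(111000·3.8) = 607.7 mm² ⇒ d ≥ 27.82 mm.
The stress limit governs.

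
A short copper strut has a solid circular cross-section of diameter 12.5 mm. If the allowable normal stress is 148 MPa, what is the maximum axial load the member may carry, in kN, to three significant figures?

A = 122.7 mm².
P_max = σ_allow · A = 148 · 122.7 = 18160 N = 18.16 kN.

18.2 kN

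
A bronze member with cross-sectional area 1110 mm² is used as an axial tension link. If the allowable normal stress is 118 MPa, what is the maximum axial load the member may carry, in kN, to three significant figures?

P_max = σ_allow · A = 118 · 1110 = 131000 N = 131 kN.

131 kN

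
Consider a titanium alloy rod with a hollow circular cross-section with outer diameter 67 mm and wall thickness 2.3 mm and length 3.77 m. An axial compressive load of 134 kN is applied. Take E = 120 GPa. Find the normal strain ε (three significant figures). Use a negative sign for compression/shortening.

-0.00239

A = 467.5 mm².
σ = N/A = -286.6 MPa; ε = σ/E = -286.6/120000 = -2.389e-03.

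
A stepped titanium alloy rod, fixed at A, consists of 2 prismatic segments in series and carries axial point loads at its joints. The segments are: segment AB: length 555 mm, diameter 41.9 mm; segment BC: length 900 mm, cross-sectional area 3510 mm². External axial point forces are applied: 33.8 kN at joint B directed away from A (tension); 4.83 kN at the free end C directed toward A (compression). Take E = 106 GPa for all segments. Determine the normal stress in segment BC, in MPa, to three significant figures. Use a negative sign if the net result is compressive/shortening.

Internal axial forces (sectioning from the free end, tension +): N_BC = -4.83 kN, N_AB = 28.97 kN.
σ_BC = N_BC/A_BC = -4830/3510 = -1.376 MPa.

-1.38 MPa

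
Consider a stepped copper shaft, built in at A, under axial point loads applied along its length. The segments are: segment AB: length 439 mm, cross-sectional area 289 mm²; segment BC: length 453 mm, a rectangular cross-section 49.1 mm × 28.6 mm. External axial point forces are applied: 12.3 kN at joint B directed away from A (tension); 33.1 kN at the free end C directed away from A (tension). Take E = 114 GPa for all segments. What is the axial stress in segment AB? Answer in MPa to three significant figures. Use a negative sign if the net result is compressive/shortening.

Internal axial forces (sectioning from the free end, tension +): N_BC = 33.1 kN, N_AB = 45.4 kN.
σ_AB = N_AB/A_AB = 45400/289 = 157.1 MPa.

157 MPa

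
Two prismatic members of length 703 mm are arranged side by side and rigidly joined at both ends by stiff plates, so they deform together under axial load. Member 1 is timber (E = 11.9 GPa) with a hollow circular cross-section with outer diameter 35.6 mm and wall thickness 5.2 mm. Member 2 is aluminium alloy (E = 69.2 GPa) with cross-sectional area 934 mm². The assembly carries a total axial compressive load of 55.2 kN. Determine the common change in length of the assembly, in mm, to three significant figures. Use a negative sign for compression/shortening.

-0.550 mm

A_1 = 496.6 mm².
Equal strain + equilibrium ⇒ each member carries load in proportion to AE: A₁E₁ = 5910000 N, A₂E₂ = 64630000 N, ΣAE = 70540000 N.
δ = PL/ΣAE = -55200·703/70540000 = -0.5501 mm.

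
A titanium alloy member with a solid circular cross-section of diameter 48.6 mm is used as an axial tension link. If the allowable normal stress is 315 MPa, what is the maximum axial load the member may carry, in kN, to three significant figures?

584 kN

A = 1855 mm².
P_max = σ_allow · A = 315 · 1855 = 584300 N = 584.3 kN.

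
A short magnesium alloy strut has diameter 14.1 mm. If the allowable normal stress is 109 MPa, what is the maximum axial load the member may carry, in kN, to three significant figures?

17.0 kN

A = 156.1 mm².
P_max = σ_allow · A = 109 · 156.1 = 17020 N = 17.02 kN.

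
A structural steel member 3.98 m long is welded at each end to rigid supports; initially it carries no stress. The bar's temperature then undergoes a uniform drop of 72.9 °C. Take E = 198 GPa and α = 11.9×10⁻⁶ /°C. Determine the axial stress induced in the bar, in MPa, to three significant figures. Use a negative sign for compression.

Free thermal expansion αLΔT = 11.9e-6 · 3980 · -72.9 = -3.453 mm.
The walls impose strain ε = −(-3.453)/3980 = 8.6751e-04; σ = Eε = 198000 · 8.6751e-04 = 171.8 MPa.

172 MPa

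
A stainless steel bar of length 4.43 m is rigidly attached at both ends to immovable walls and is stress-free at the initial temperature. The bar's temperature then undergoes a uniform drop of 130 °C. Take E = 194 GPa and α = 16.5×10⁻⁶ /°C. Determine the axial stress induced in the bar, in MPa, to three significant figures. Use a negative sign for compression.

416 MPa

Free thermal expansion αLΔT = 16.5e-6 · 4430 · -130 = -9.502 mm.
The walls impose strain ε = −(-9.502)/4430 = 2.1450e-03; σ = Eε = 194000 · 2.1450e-03 = 416.1 MPa.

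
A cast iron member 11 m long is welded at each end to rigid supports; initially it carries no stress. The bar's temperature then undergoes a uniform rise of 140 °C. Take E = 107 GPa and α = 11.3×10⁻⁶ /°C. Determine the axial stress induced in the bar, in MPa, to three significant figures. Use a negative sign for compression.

Free thermal expansion αLΔT = 11.3e-6 · 11000 · 140 = 17.4 mm.
The walls impose strain ε = −(17.4)/11000 = -1.5820e-03; σ = Eε = 107000 · -1.5820e-03 = -169.3 MPa.

-169 MPa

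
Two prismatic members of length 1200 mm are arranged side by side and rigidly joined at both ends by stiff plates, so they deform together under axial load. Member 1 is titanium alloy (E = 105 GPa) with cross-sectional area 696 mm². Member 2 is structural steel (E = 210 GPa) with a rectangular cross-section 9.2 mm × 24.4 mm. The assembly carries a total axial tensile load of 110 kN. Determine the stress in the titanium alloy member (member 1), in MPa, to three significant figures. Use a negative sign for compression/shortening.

96.1 MPa

A_2 = 224.5 mm².
Equal strain + equilibrium ⇒ each member carries load in proportion to AE: A₁E₁ = 73080000 N, A₂E₂ = 47140000 N, ΣAE = 120200000 N.
σ₁ = P·E₁/ΣAE = 110000·105000/120200000 = 96.07 MPa.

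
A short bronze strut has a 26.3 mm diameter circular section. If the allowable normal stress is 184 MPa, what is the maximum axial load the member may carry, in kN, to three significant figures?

A = 543.3 mm².
P_max = σ_allow · A = 184 · 543.3 = 99960 N = 99.96 kN.

100 kN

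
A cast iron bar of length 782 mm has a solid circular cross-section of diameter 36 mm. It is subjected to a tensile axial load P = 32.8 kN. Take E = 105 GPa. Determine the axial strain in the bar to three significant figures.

3.07e-04

A = 1018 mm².
σ = N/A = 32.22 MPa; ε = σ/E = 32.22/105000 = 3.069e-04.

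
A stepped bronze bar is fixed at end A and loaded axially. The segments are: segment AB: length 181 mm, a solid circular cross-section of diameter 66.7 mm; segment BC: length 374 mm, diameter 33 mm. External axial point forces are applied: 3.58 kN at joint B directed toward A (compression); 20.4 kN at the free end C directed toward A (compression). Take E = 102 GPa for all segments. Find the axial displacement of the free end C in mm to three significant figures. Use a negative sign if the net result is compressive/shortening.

-0.0996 mm

Internal axial forces (sectioning from the free end, tension +): N_BC = -20.4 kN, N_AB = -23.98 kN.
A_AB = 3494 mm².
A_BC = 855.3 mm².
δ_AB = -23980·181/(3494·102000) = -0.01218 mm
δ_BC = -20400·374/(855.3·102000) = -0.08745 mm
δ = Σδ_i = -0.09963 mm.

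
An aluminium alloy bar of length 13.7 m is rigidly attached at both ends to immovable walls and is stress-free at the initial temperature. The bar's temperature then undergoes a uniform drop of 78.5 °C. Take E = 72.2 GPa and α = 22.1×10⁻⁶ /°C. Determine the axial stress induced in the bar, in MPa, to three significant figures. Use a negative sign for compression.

125 MPa

Free thermal expansion αLΔT = 22.1e-6 · 13700 · -78.5 = -23.77 mm.
The walls impose strain ε = −(-23.77)/13700 = 1.7349e-03; σ = Eε = 72200 · 1.7349e-03 = 125.3 MPa.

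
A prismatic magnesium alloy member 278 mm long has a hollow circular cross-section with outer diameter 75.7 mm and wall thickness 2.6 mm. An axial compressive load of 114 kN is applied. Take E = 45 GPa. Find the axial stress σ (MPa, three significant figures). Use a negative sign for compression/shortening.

A = 597.1 mm².
σ = N/A = -114000/597.1 = -190.9 MPa.

-191 MPa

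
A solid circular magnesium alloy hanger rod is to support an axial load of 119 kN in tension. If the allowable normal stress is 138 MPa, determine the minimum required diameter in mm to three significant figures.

33.1 mm

Required area A ≥ P/σ_allow = 119000/138 = 862.3 mm².
For a solid circular section, d ≥ √(4A/π) = 33.14 mm.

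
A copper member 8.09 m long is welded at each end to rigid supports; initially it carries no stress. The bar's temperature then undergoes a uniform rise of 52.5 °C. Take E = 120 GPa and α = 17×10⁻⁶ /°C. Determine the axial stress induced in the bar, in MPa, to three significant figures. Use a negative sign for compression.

-107 MPa

Free thermal expansion αLΔT = 17e-6 · 8090 · 52.5 = 7.22 mm.
The walls impose strain ε = −(7.22)/8090 = -8.9250e-04; σ = Eε = 120000 · -8.9250e-04 = -107.1 MPa.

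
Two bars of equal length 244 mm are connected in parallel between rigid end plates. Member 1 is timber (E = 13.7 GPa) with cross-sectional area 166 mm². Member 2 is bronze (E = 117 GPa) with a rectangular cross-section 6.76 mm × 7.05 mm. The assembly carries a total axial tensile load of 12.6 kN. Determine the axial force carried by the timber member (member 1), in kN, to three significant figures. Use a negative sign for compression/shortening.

3.65 kN

A_2 = 47.66 mm².
Equal strain + equilibrium ⇒ each member carries load in proportion to AE: A₁E₁ = 2274000 N, A₂E₂ = 5576000 N, ΣAE = 7850000 N.
F₁ = P·A₁E₁/ΣAE = 12600·2274000/7850000 = 3650 N.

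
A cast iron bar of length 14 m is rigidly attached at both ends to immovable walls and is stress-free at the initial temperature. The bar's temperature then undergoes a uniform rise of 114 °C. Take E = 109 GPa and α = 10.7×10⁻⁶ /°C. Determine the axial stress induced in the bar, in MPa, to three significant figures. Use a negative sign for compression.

Free thermal expansion αLΔT = 10.7e-6 · 14000 · 114 = 17.08 mm.
The walls impose strain ε = −(17.08)/14000 = -1.2198e-03; σ = Eε = 109000 · -1.2198e-03 = -133 MPa.

-133 MPa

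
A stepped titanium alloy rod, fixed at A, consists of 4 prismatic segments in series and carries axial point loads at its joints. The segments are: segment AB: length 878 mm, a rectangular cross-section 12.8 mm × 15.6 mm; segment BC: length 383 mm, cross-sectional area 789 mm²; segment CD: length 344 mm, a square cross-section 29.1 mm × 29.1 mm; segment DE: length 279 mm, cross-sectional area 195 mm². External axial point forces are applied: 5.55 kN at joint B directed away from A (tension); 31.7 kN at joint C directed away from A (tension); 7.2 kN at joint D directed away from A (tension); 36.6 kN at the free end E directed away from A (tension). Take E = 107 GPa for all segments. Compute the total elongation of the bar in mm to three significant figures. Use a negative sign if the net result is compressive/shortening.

4.33 mm

Internal axial forces (sectioning from the free end, tension +): N_DE = 36.6 kN, N_CD = 43.8 kN, N_BC = 75.5 kN, N_AB = 81.05 kN.
A_AB = 199.7 mm².
A_CD = 846.8 mm².
δ_AB = 81050·878/(199.7·107000) = 3.331 mm
δ_BC = 75500·383/(789·107000) = 0.3425 mm
δ_CD = 43800·344/(846.8·107000) = 0.1663 mm
δ_DE = 36600·279/(195·107000) = 0.4894 mm
δ = Σδ_i = 4.329 mm.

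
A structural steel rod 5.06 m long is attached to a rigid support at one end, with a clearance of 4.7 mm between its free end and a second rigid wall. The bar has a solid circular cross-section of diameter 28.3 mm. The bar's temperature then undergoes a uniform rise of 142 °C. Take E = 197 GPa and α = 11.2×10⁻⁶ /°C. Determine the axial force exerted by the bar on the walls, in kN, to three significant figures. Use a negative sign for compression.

-82.0 kN

Free thermal expansion αLΔT = 11.2e-6 · 5060 · 142 = 8.047 mm.
The walls engage after the gap closes; constrained expansion = 8.047 − 4.7 = 3.347 mm.
The walls impose strain ε = −(3.347)/5060 = -6.6155e-04; σ = Eε = 197000 · -6.6155e-04 = -130.3 MPa.
Wall reaction R = σ·A = -130.3·629 = -81980 N = -81.98 kN.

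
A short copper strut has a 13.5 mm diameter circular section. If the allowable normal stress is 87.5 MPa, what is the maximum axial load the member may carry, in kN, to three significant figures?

12.5 kN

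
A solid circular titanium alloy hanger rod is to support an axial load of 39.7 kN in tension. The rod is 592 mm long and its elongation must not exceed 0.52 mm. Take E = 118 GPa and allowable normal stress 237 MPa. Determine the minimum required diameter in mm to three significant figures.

Required area A ≥ P/σ_allow = 39700/237 = 167.5 mm².
For a solid circular section, d ≥ √(4A/π) = 14.6 mm.
Elongation limit: A ≥ PL/(Eδ_allow) = 39700·592/(118000·0.52) = 383 mm² ⇒ d ≥ 22.08 mm.
The elongation limit governs.

22.1 mm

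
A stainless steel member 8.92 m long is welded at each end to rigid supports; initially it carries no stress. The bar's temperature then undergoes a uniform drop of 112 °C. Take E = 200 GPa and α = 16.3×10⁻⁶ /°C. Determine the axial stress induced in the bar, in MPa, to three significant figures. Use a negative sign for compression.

Free thermal expansion αLΔT = 16.3e-6 · 8920 · -112 = -16.28 mm.
The walls impose strain ε = −(-16.28)/8920 = 1.8256e-03; σ = Eε = 200000 · 1.8256e-03 = 365.1 MPa.

365 MPa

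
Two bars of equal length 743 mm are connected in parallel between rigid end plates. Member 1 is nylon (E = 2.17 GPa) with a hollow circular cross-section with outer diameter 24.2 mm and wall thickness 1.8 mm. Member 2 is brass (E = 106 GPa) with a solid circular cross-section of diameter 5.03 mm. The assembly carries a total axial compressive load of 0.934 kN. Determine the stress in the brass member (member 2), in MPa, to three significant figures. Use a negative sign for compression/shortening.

A_1 = 126.7 mm².
A_2 = 19.87 mm².
Equal strain + equilibrium ⇒ each member carries load in proportion to AE: A₁E₁ = 274900 N, A₂E₂ = 2106000 N, ΣAE = 2381000 N.
σ₂ = P·E₂/ΣAE = -934·106000/2381000 = -41.58 MPa.

-41.6 MPa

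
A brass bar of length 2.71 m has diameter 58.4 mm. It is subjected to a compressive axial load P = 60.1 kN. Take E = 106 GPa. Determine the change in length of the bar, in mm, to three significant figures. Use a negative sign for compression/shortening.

A = 2679 mm².
δ_mech = NL/(AE) = -60100·2710/(2679·106000) = -0.5736 mm.

-0.574 mm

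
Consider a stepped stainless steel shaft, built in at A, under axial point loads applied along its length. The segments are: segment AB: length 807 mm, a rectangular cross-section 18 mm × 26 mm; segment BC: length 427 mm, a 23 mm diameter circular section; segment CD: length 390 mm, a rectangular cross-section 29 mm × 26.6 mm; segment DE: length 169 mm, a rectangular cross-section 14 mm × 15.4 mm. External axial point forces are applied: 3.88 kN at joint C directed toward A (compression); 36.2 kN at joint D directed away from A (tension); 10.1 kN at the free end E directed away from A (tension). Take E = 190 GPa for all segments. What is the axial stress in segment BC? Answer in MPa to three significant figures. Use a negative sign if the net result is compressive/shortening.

Internal axial forces (sectioning from the free end, tension +): N_DE = 10.1 kN, N_CD = 46.3 kN, N_BC = 42.42 kN, N_AB = 42.42 kN.
A_BC = 415.5 mm².
σ_BC = N_BC/A_BC = 42420/415.5 = 102.1 MPa.

102 MPa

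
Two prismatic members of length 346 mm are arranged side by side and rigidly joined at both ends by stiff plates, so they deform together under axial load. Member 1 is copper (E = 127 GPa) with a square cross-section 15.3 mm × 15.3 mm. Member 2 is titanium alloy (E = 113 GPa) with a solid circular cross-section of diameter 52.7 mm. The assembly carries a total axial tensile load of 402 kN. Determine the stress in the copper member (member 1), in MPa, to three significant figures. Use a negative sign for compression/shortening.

A_1 = 234.1 mm².
A_2 = 2181 mm².
Equal strain + equilibrium ⇒ each member carries load in proportion to AE: A₁E₁ = 29730000 N, A₂E₂ = 246500000 N, ΣAE = 276200000 N.
σ₁ = P·E₁/ΣAE = 402000·127000/276200000 = 184.8 MPa.

185 MPa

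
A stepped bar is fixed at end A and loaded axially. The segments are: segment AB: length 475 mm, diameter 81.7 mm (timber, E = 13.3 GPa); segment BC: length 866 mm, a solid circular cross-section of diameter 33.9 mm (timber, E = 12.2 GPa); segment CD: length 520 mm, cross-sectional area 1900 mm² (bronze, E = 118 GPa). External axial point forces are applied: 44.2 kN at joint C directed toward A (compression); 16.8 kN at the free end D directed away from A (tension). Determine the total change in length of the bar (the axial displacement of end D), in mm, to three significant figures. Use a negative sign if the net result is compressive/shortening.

-2.30 mm

Internal axial forces (sectioning from the free end, tension +): N_CD = 16.8 kN, N_BC = -27.4 kN, N_AB = -27.4 kN.
A_AB = 5242 mm².
A_BC = 902.6 mm².
δ_AB = -27400·475/(5242·13300) = -0.1867 mm
δ_BC = -27400·866/(902.6·12200) = -2.155 mm
δ_CD = 16800·520/(1900·118000) = 0.03897 mm
δ = Σδ_i = -2.303 mm.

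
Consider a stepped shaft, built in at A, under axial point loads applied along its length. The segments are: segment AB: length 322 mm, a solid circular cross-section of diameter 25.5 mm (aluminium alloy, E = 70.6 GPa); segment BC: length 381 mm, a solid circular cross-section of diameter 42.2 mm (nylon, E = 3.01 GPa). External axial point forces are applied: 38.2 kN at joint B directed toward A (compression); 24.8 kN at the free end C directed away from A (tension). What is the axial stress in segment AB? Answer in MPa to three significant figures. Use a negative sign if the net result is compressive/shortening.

Internal axial forces (sectioning from the free end, tension +): N_BC = 24.8 kN, N_AB = -13.4 kN.
A_AB = 510.7 mm².
σ_AB = N_AB/A_AB = -13400/510.7 = -26.24 MPa.

-26.2 MPa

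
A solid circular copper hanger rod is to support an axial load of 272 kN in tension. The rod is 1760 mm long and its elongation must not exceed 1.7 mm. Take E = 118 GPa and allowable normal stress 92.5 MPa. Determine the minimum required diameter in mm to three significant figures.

Required area A ≥ P/σ_allow = 272000/92.5 = 2941 mm².
For a solid circular section, d ≥ √(4A/π) = 61.19 mm.
Elongation limit: A ≥ PL/(Eδ_allow) = 272000·1760/(118000·1.7) = 2386 mm² ⇒ d ≥ 55.12 mm.
The stress limit governs.

61.2 mm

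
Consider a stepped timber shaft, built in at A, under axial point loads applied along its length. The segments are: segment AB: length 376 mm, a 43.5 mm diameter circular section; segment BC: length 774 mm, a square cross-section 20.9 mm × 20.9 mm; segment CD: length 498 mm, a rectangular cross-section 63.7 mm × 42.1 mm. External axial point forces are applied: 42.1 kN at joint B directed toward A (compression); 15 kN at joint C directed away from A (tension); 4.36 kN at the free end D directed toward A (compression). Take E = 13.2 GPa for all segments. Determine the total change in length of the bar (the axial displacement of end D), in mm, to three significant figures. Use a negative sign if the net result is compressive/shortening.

Internal axial forces (sectioning from the free end, tension +): N_CD = -4.36 kN, N_BC = 10.64 kN, N_AB = -31.46 kN.
A_AB = 1486 mm².
A_BC = 436.8 mm².
A_CD = 2682 mm².
δ_AB = -31460·376/(1486·13200) = -0.603 mm
δ_BC = 10640·774/(436.8·13200) = 1.428 mm
δ_CD = -4360·498/(2682·13200) = -0.06134 mm
δ = Σδ_i = 0.764 mm.

0.764 mm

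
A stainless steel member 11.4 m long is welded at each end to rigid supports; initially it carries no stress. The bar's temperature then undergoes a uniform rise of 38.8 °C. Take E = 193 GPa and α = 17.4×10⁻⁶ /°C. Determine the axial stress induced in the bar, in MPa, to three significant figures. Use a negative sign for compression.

Free thermal expansion αLΔT = 17.4e-6 · 11400 · 38.8 = 7.696 mm.
The walls impose strain ε = −(7.696)/11400 = -6.7512e-04; σ = Eε = 193000 · -6.7512e-04 = -130.3 MPa.

-130 MPa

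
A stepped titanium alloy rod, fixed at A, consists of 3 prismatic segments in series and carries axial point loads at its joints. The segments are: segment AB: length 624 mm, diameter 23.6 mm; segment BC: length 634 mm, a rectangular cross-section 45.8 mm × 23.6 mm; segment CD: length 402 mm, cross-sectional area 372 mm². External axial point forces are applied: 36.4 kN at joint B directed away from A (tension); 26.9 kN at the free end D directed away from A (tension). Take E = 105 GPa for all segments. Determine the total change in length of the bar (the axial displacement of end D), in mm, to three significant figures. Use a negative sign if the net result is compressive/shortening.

Internal axial forces (sectioning from the free end, tension +): N_CD = 26.9 kN, N_BC = 26.9 kN, N_AB = 63.3 kN.
A_AB = 437.4 mm².
A_BC = 1081 mm².
δ_AB = 63300·624/(437.4·105000) = 0.86 mm
δ_BC = 26900·634/(1081·105000) = 0.1503 mm
δ_CD = 26900·402/(372·105000) = 0.2769 mm
δ = Σδ_i = 1.287 mm.

1.29 mm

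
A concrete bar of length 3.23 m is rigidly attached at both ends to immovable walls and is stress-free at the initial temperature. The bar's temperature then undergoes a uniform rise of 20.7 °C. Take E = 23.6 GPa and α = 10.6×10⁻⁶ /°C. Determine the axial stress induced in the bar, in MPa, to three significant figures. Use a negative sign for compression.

-5.18 MPa

Free thermal expansion αLΔT = 10.6e-6 · 3230 · 20.7 = 0.7087 mm.
The walls impose strain ε = −(0.7087)/3230 = -2.1942e-04; σ = Eε = 23600 · -2.1942e-04 = -5.178 MPa.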